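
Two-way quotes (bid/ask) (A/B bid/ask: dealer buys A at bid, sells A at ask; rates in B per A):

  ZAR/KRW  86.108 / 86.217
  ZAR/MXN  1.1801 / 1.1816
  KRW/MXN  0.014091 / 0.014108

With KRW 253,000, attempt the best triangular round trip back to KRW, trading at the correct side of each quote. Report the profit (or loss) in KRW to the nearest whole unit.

Best loop KRW → MXN → ZAR → KRW:
KRW 253,000 × 0.014091 (sell KRW at bid) = MXN 3,565.02
MXN 3,565.02 ÷ 1.1816 (buy ZAR at ask) = ZAR 3,017.11
ZAR 3,017.11 × 86.108 (sell ZAR at bid) = KRW 259,798

Net profit: KRW 6,798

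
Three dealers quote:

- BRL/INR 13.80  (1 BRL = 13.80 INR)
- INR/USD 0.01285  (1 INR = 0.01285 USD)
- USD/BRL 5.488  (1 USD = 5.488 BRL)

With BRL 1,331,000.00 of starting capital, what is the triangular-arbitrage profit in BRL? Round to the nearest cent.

Profit: BRL 36,671.32

Profitable loop is BRL → USD → INR → BRL:
BRL 1,331,000.00 ÷ 5.488 = USD 242,529.15
USD 242,529.15 ÷ 0.01285 = INR 18,873,864.16
INR 18,873,864.16 ÷ 13.80 = BRL 1,367,671.32
Profit = BRL 1,367,671.32 − BRL 1,331,000.00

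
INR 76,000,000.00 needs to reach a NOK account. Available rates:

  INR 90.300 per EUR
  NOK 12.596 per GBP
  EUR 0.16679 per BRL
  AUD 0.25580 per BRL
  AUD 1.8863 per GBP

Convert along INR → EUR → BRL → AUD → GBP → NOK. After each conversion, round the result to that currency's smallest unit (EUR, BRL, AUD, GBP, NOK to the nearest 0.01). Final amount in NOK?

INR 76,000,000.00 ÷ 90.300 = EUR 841,638.98
EUR 841,638.98 ÷ 0.16679 = BRL 5,046,099.77
BRL 5,046,099.77 × 0.25580 = AUD 1,290,792.32
AUD 1,290,792.32 ÷ 1.8863 = GBP 684,298.53
GBP 684,298.53 × 12.596 = NOK 8,619,424.28

NOK 8,619,424.28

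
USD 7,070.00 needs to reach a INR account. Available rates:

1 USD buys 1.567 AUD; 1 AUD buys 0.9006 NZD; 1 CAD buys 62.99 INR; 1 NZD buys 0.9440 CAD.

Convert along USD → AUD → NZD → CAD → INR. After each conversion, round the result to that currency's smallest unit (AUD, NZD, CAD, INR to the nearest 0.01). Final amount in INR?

USD 7,070.00 × 1.567 = AUD 11,078.69
AUD 11,078.69 × 0.9006 = NZD 9,977.47
NZD 9,977.47 × 0.9440 = CAD 9,418.73
CAD 9,418.73 × 62.99 = INR 593,285.80

INR 593,285.80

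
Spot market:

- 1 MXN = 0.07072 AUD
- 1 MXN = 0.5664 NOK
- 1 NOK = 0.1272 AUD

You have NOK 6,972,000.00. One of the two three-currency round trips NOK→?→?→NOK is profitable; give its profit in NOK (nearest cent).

Profitable loop is NOK → AUD → MXN → NOK:
NOK 6,972,000.00 × 0.1272 = AUD 886,838.40
AUD 886,838.40 ÷ 0.07072 = MXN 12,540,135.75
MXN 12,540,135.75 × 0.5664 = NOK 7,102,732.89
Profit = NOK 7,102,732.89 − NOK 6,972,000.00

Profit: NOK 130,732.89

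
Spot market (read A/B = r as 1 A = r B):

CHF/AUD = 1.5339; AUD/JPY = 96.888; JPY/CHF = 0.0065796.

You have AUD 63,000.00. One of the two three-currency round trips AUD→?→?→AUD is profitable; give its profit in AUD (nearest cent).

Profit: AUD 1,427.91

Profitable loop is AUD → CHF → JPY → AUD:
AUD 63,000.00 ÷ 1.5339 = CHF 41,071.78
CHF 41,071.78 ÷ 0.0065796 = JPY 6,242,291
JPY 6,242,291 ÷ 96.888 = AUD 64,427.91
Profit = AUD 64,427.91 − AUD 63,000.00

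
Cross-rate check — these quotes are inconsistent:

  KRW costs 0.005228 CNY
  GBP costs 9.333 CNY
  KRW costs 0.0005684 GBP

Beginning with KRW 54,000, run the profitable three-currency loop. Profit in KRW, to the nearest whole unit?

Profit: KRW 794

Profitable loop is KRW → GBP → CNY → KRW:
KRW 54,000 × 0.0005684 = GBP 30.69
GBP 30.69 × 9.333 = CNY 286.46
CNY 286.46 ÷ 0.005228 = KRW 54,794
Profit = KRW 54,794 − KRW 54,000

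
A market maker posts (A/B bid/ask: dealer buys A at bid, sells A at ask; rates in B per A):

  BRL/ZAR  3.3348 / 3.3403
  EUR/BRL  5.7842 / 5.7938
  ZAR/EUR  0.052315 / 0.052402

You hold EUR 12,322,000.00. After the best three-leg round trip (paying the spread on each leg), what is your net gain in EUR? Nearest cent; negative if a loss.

Best loop EUR → BRL → ZAR → EUR:
EUR 12,322,000.00 × 5.7842 (sell EUR at bid) = BRL 71,272,912.40
BRL 71,272,912.40 × 3.3348 (sell BRL at bid) = ZAR 237,680,908.27
ZAR 237,680,908.27 × 0.052315 (sell ZAR at bid) = EUR 12,434,276.72

Net profit: EUR 112,276.72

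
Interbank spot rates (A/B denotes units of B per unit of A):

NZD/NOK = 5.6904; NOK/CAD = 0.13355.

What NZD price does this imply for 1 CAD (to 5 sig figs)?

1 CAD ÷ 0.13355 = 7.48783 NOK
7.48783 NOK ÷ 5.6904 = 1.31587 NZD

CAD/NZD = 1.3159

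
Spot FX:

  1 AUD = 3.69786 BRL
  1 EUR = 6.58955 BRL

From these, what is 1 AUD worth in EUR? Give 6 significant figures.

AUD/EUR = 0.561170

1 AUD × 3.69786 = 3.69786 BRL
3.69786 BRL ÷ 6.58955 = 0.56117 EUR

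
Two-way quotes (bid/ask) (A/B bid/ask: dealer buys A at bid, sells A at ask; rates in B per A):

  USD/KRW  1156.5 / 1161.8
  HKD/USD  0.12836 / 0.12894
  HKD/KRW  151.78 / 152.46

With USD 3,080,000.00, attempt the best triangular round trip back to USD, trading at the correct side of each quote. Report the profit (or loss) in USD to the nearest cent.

Net profit: USD 40,658.37

Best loop USD → HKD → KRW → USD:
USD 3,080,000.00 ÷ 0.12894 (buy HKD at ask) = HKD 23,887,079.26
HKD 23,887,079.26 × 151.78 (sell HKD at bid) = KRW 3,625,580,890
KRW 3,625,580,890 ÷ 1161.8 (buy USD at ask) = USD 3,120,658.37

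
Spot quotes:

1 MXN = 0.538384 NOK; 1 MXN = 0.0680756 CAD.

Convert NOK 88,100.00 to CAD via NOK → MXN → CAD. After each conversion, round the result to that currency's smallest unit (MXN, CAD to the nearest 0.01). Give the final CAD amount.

NOK 88,100.00 ÷ 0.538384 = MXN 163,637.85
MXN 163,637.85 × 0.0680756 = CAD 11,139.74

CAD 11,139.74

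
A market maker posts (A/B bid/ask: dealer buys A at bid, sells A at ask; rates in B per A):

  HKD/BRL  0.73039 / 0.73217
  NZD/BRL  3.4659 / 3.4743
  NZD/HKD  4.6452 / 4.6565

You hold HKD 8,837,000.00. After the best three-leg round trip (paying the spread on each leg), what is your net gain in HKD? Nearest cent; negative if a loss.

Net profit: HKD 146,578.06

Best loop HKD → NZD → BRL → HKD:
HKD 8,837,000.00 ÷ 4.6565 (buy NZD at ask) = NZD 1,897,777.30
NZD 1,897,777.30 × 3.4659 (sell NZD at bid) = BRL 6,577,506.35
BRL 6,577,506.35 ÷ 0.73217 (buy HKD at ask) = HKD 8,983,578.06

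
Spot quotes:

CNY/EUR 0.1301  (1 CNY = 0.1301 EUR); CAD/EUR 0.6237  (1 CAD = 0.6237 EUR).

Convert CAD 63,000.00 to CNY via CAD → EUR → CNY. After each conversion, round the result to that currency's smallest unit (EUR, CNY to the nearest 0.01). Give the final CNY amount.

CNY 302,022.29

CAD 63,000.00 × 0.6237 = EUR 39,293.10
EUR 39,293.10 ÷ 0.1301 = CNY 302,022.29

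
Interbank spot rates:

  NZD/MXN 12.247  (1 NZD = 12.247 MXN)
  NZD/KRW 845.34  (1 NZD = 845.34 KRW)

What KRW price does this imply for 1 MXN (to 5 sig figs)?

1 MXN ÷ 12.247 = 0.0816526 NZD
0.0816526 NZD × 845.34 = 69.0243 KRW

MXN/KRW = 69.024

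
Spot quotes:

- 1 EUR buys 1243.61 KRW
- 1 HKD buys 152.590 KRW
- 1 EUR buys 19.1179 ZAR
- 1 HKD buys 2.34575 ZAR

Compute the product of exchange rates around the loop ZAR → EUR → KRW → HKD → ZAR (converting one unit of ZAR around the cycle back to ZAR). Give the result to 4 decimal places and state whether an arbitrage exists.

1.0000 (no arbitrage)

Around ZAR → EUR → KRW → HKD → ZAR: 1 ÷ 19.1179 × 1243.61 ÷ 152.590 × 2.34575 = 0.999999
Product ≈ 1 (deviation 0.000%, within rounding noise).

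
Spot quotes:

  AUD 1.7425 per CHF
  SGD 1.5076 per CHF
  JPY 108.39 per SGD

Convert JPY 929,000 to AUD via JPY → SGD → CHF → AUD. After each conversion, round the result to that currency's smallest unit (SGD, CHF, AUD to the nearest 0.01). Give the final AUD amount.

JPY 929,000 ÷ 108.39 = SGD 8,570.90
SGD 8,570.90 ÷ 1.5076 = CHF 5,685.13
CHF 5,685.13 × 1.7425 = AUD 9,906.34

AUD 9,906.34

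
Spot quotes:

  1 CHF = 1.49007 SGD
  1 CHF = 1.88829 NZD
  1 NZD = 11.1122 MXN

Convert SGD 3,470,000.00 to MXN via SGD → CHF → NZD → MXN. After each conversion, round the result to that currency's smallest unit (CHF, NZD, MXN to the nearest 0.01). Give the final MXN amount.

MXN 48,864,284.90

SGD 3,470,000.00 ÷ 1.49007 = CHF 2,328,749.66
CHF 2,328,749.66 × 1.88829 = NZD 4,397,354.70
NZD 4,397,354.70 × 11.1122 = MXN 48,864,284.90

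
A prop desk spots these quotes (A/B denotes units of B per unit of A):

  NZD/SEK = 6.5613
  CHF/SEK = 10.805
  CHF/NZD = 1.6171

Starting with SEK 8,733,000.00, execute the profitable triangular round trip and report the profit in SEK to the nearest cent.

Profit: SEK 160,269.62

Profitable loop is SEK → NZD → CHF → SEK:
SEK 8,733,000.00 ÷ 6.5613 = NZD 1,330,986.24
NZD 1,330,986.24 ÷ 1.6171 = CHF 823,069.84
CHF 823,069.84 × 10.805 = SEK 8,893,269.62
Profit = SEK 8,893,269.62 − SEK 8,733,000.00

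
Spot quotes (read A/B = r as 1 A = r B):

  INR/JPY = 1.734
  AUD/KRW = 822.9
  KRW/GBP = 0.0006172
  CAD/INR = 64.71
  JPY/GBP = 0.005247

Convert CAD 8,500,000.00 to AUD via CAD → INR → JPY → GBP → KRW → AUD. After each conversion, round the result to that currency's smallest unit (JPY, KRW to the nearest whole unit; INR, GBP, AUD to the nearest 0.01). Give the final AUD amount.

AUD 9,853,204.65

CAD 8,500,000.00 × 64.71 = INR 550,035,000.00
INR 550,035,000.00 × 1.734 = JPY 953,760,690
JPY 953,760,690 × 0.005247 = GBP 5,004,382.34
GBP 5,004,382.34 ÷ 0.0006172 = KRW 8,108,202,106
KRW 8,108,202,106 ÷ 822.9 = AUD 9,853,204.65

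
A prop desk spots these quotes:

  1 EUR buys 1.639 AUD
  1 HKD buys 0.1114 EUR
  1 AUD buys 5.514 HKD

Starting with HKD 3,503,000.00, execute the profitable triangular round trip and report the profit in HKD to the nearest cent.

Profitable loop is HKD → EUR → AUD → HKD:
HKD 3,503,000.00 × 0.1114 = EUR 390,234.20
EUR 390,234.20 × 1.639 = AUD 639,593.85
AUD 639,593.85 × 5.514 = HKD 3,526,720.51
Profit = HKD 3,526,720.51 − HKD 3,503,000.00

Profit: HKD 23,720.51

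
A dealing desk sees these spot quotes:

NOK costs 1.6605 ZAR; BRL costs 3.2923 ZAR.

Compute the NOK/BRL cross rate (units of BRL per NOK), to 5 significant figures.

1 NOK × 1.6605 = 1.6605 ZAR
1.6605 ZAR ÷ 3.2923 = 0.504359 BRL

NOK/BRL = 0.50436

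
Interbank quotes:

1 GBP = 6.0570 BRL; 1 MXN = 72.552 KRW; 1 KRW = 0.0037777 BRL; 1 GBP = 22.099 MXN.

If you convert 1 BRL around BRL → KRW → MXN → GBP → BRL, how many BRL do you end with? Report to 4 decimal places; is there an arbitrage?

1.0000 (no arbitrage)

Around BRL → KRW → MXN → GBP → BRL: 1 ÷ 0.0037777 ÷ 72.552 ÷ 22.099 × 6.0570 = 1.000019
Product ≈ 1 (deviation 0.002%, within rounding noise).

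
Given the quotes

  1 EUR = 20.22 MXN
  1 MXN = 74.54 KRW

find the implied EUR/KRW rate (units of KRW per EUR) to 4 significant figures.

1 EUR × 20.22 = 20.22 MXN
20.22 MXN × 74.54 = 1507.2 KRW

EUR/KRW = 1507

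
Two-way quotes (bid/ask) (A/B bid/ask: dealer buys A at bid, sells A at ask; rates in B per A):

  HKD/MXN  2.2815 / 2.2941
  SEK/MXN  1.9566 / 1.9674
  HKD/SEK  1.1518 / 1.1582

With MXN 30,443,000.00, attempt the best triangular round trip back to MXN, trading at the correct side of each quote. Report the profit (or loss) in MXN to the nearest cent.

Net profit: MXN 38,174.21

Best loop MXN → SEK → HKD → MXN:
MXN 30,443,000.00 ÷ 1.9674 (buy SEK at ask) = SEK 15,473,721.66
SEK 15,473,721.66 ÷ 1.1582 (buy HKD at ask) = HKD 13,360,146.49
HKD 13,360,146.49 × 2.2815 (sell HKD at bid) = MXN 30,481,174.21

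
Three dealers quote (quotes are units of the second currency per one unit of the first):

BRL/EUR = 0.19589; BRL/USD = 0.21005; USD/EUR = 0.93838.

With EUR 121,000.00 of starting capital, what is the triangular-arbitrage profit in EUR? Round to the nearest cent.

Profit: EUR 751.56

Profitable loop is EUR → BRL → USD → EUR:
EUR 121,000.00 ÷ 0.19589 = BRL 617,693.60
BRL 617,693.60 × 0.21005 = USD 129,746.54
USD 129,746.54 × 0.93838 = EUR 121,751.56
Profit = EUR 121,751.56 − EUR 121,000.00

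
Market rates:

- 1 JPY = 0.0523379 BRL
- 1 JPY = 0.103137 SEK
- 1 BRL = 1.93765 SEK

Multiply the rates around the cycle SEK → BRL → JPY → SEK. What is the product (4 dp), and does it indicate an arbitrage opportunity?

1.0170 (arbitrage exists)

Around SEK → BRL → JPY → SEK: 1 ÷ 1.93765 ÷ 0.0523379 × 0.103137 = 1.017004
Product > 1; profitable direction is SEK → BRL → JPY → SEK.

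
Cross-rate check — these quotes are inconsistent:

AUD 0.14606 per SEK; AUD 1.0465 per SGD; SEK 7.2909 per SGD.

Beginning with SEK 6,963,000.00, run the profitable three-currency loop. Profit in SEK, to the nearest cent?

Profit: SEK 122,485.28

Profitable loop is SEK → AUD → SGD → SEK:
SEK 6,963,000.00 × 0.14606 = AUD 1,017,015.78
AUD 1,017,015.78 ÷ 1.0465 = SGD 971,825.88
SGD 971,825.88 × 7.2909 = SEK 7,085,485.28
Profit = SEK 7,085,485.28 − SEK 6,963,000.00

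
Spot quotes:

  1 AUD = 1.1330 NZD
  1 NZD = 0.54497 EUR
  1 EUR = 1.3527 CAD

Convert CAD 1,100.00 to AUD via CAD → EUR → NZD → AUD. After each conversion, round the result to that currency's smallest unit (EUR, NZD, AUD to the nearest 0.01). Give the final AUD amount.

CAD 1,100.00 ÷ 1.3527 = EUR 813.19
EUR 813.19 ÷ 0.54497 = NZD 1,492.17
NZD 1,492.17 ÷ 1.1330 = AUD 1,317.01

AUD 1,317.01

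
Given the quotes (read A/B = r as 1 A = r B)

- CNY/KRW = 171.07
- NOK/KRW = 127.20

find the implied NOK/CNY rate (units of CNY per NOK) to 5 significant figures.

1 NOK × 127.20 = 127.2 KRW
127.2 KRW ÷ 171.07 = 0.743555 CNY

NOK/CNY = 0.74356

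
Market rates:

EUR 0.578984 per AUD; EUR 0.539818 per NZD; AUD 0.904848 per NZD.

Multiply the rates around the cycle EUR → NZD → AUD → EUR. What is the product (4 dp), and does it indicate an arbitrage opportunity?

0.9705 (arbitrage exists)

Around EUR → NZD → AUD → EUR: 1 ÷ 0.539818 × 0.904848 × 0.578984 = 0.970498
Product < 1; profitable direction is EUR → AUD → NZD → EUR.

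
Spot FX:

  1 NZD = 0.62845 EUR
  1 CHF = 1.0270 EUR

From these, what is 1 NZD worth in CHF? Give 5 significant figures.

NZD/CHF = 0.61193

1 NZD × 0.62845 = 0.62845 EUR
0.62845 EUR ÷ 1.0270 = 0.611928 CHF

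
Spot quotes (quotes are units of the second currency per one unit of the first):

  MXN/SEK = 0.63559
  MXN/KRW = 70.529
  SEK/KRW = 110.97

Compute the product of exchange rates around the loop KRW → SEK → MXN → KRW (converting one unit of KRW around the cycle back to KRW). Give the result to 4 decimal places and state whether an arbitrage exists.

1.0000 (no arbitrage)

Around KRW → SEK → MXN → KRW: 1 ÷ 110.97 ÷ 0.63559 × 70.529 = 0.999966
Product ≈ 1 (deviation 0.003%, within rounding noise).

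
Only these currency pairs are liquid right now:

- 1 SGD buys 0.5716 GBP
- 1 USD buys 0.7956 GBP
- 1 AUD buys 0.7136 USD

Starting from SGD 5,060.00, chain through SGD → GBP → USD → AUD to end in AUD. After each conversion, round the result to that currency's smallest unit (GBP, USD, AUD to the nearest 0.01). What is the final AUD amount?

AUD 5,094.41

SGD 5,060.00 × 0.5716 = GBP 2,892.30
GBP 2,892.30 ÷ 0.7956 = USD 3,635.37
USD 3,635.37 ÷ 0.7136 = AUD 5,094.41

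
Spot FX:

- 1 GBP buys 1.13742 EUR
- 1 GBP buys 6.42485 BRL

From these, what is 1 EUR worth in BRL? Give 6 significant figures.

1 EUR ÷ 1.13742 = 0.879183 GBP
0.879183 GBP × 6.42485 = 5.64862 BRL

EUR/BRL = 5.64862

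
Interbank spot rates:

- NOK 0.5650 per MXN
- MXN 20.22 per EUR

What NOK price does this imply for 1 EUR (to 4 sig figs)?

EUR/NOK = 11.42

1 EUR × 20.22 = 20.22 MXN
20.22 MXN × 0.5650 = 11.4243 NOK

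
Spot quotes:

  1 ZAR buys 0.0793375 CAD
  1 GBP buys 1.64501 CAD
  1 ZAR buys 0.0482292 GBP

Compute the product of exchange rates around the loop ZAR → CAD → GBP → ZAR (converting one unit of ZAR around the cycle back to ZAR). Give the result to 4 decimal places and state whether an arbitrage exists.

1.0000 (no arbitrage)

Around ZAR → CAD → GBP → ZAR: 1 × 0.0793375 ÷ 1.64501 ÷ 0.0482292 = 1.000000
Product ≈ 1 (deviation 0.000%, within rounding noise).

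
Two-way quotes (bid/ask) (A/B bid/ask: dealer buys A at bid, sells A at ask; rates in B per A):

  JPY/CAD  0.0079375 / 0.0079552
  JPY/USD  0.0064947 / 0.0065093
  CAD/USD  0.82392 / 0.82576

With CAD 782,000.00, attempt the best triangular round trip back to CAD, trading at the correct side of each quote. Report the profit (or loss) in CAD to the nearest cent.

Net profit: CAD 3,671.95

Best loop CAD → USD → JPY → CAD:
CAD 782,000.00 × 0.82392 (sell CAD at bid) = USD 644,305.44
USD 644,305.44 ÷ 0.0065093 (buy JPY at ask) = JPY 98,982,293
JPY 98,982,293 × 0.0079375 (sell JPY at bid) = CAD 785,671.95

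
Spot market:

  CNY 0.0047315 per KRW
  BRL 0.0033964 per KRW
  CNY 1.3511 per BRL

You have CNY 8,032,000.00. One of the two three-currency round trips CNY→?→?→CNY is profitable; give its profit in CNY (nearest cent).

Profitable loop is CNY → BRL → KRW → CNY:
CNY 8,032,000.00 ÷ 1.3511 = BRL 5,944,785.73
BRL 5,944,785.73 ÷ 0.0033964 = KRW 1,750,319,671
KRW 1,750,319,671 × 0.0047315 = CNY 8,281,637.52
Profit = CNY 8,281,637.52 − CNY 8,032,000.00

Profit: CNY 249,637.52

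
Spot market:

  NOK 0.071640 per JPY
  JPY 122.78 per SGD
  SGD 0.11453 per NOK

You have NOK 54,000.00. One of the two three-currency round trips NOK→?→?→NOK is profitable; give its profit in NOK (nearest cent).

Profit: NOK 399.67

Profitable loop is NOK → SGD → JPY → NOK:
NOK 54,000.00 × 0.11453 = SGD 6,184.62
SGD 6,184.62 × 122.78 = JPY 759,348
JPY 759,348 × 0.071640 = NOK 54,399.67
Profit = NOK 54,399.67 − NOK 54,000.00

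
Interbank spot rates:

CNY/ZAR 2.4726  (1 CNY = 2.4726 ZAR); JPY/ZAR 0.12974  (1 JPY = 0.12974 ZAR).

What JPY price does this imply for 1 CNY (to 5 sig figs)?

CNY/JPY = 19.058

1 CNY × 2.4726 = 2.4726 ZAR
2.4726 ZAR ÷ 0.12974 = 19.0581 JPY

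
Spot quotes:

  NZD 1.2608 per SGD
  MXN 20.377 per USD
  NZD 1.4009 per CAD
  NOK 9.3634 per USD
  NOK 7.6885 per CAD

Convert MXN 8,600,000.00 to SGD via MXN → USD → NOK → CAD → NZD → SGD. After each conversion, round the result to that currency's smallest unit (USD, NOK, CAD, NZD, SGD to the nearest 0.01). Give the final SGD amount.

SGD 571,098.60

MXN 8,600,000.00 ÷ 20.377 = USD 422,044.46
USD 422,044.46 × 9.3634 = NOK 3,951,771.10
NOK 3,951,771.10 ÷ 7.6885 = CAD 513,984.67
CAD 513,984.67 × 1.4009 = NZD 720,041.12
NZD 720,041.12 ÷ 1.2608 = SGD 571,098.60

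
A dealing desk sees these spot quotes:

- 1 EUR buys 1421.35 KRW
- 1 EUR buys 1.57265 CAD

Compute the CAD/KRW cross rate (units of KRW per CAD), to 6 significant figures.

CAD/KRW = 903.793

1 CAD ÷ 1.57265 = 0.635869 EUR
0.635869 EUR × 1421.35 = 903.793 KRW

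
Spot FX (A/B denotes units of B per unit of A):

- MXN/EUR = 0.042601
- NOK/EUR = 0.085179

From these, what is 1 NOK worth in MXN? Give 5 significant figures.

NOK/MXN = 1.9995

1 NOK × 0.085179 = 0.085179 EUR
0.085179 EUR ÷ 0.042601 = 1.99946 MXN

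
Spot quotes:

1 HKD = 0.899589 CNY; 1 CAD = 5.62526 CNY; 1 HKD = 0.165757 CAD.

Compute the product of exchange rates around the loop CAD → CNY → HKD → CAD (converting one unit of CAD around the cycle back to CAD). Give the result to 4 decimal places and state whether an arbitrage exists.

1.0365 (arbitrage exists)

Around CAD → CNY → HKD → CAD: 1 × 5.62526 ÷ 0.899589 × 0.165757 = 1.036502
Product > 1; profitable direction is CAD → CNY → HKD → CAD.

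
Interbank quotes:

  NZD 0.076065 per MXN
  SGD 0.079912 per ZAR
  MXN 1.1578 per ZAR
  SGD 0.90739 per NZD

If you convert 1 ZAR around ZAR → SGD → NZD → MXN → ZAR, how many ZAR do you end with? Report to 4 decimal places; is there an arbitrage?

Around ZAR → SGD → NZD → MXN → ZAR: 1 × 0.079912 ÷ 0.90739 ÷ 0.076065 ÷ 1.1578 = 0.999999
Product ≈ 1 (deviation 0.000%, within rounding noise).

1.0000 (no arbitrage)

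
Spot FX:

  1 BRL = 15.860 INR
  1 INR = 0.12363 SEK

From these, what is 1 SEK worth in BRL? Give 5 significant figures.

1 SEK ÷ 0.12363 = 8.08865 INR
8.08865 INR ÷ 15.860 = 0.510003 BRL

SEK/BRL = 0.51000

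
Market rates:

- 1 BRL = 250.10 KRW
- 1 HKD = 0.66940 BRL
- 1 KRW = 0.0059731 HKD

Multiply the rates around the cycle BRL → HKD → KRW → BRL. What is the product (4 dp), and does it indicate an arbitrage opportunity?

Around BRL → HKD → KRW → BRL: 1 ÷ 0.66940 ÷ 0.0059731 ÷ 250.10 = 1.000002
Product ≈ 1 (deviation 0.000%, within rounding noise).

1.0000 (no arbitrage)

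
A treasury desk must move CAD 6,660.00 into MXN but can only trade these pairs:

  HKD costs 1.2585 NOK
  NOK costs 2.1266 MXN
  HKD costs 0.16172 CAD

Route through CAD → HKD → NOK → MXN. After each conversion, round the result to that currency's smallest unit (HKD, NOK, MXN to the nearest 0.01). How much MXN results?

CAD 6,660.00 ÷ 0.16172 = HKD 41,182.29
HKD 41,182.29 × 1.2585 = NOK 51,827.91
NOK 51,827.91 × 2.1266 = MXN 110,217.23

MXN 110,217.23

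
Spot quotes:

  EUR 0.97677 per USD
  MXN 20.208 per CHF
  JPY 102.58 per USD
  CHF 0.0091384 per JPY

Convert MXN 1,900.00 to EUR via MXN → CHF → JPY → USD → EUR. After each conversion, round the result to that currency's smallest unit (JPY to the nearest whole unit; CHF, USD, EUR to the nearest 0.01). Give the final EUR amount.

MXN 1,900.00 ÷ 20.208 = CHF 94.02
CHF 94.02 ÷ 0.0091384 = JPY 10,288
JPY 10,288 ÷ 102.58 = USD 100.29
USD 100.29 × 0.97677 = EUR 97.96

EUR 97.96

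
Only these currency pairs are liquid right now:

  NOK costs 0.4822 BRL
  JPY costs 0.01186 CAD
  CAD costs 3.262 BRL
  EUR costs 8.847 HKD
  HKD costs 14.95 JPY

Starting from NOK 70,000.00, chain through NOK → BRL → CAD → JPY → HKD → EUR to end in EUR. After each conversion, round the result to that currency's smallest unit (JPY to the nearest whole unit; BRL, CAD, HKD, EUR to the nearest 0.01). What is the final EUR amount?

NOK 70,000.00 × 0.4822 = BRL 33,754.00
BRL 33,754.00 ÷ 3.262 = CAD 10,347.64
CAD 10,347.64 ÷ 0.01186 = JPY 872,482
JPY 872,482 ÷ 14.95 = HKD 58,360.00
HKD 58,360.00 ÷ 8.847 = EUR 6,596.59

EUR 6,596.59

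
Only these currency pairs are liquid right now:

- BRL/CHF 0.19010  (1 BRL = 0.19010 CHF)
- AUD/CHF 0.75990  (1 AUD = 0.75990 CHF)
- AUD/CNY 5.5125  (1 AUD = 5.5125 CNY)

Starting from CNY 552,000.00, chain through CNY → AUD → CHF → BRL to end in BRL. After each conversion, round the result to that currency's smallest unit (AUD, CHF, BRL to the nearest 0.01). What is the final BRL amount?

CNY 552,000.00 ÷ 5.5125 = AUD 100,136.05
AUD 100,136.05 × 0.75990 = CHF 76,093.38
CHF 76,093.38 ÷ 0.19010 = BRL 400,280.80

BRL 400,280.80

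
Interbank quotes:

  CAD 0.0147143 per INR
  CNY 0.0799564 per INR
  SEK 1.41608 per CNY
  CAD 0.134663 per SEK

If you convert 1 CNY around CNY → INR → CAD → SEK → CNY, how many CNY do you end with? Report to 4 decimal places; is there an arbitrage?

Around CNY → INR → CAD → SEK → CNY: 1 ÷ 0.0799564 × 0.0147143 ÷ 0.134663 ÷ 1.41608 = 0.965051
Product < 1; profitable direction is CNY → SEK → CAD → INR → CNY.

0.9651 (arbitrage exists)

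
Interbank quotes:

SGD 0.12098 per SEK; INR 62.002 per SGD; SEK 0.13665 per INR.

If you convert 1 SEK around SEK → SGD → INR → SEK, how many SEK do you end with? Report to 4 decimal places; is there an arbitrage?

1.0250 (arbitrage exists)

Around SEK → SGD → INR → SEK: 1 × 0.12098 × 62.002 × 0.13665 = 1.025012
Product > 1; profitable direction is SEK → SGD → INR → SEK.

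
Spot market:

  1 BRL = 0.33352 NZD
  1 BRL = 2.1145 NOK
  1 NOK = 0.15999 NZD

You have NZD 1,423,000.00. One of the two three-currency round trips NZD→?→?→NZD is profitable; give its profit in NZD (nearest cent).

Profit: NZD 20,389.51

Profitable loop is NZD → BRL → NOK → NZD:
NZD 1,423,000.00 ÷ 0.33352 = BRL 4,266,610.70
BRL 4,266,610.70 × 2.1145 = NOK 9,021,748.32
NOK 9,021,748.32 × 0.15999 = NZD 1,443,389.51
Profit = NZD 1,443,389.51 − NZD 1,423,000.00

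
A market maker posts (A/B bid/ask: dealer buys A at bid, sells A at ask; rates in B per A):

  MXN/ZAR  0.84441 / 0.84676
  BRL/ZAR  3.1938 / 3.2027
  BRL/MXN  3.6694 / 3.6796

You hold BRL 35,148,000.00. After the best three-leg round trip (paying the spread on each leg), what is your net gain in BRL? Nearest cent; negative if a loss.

Best loop BRL → ZAR → MXN → BRL:
BRL 35,148,000.00 × 3.1938 (sell BRL at bid) = ZAR 112,255,682.40
ZAR 112,255,682.40 ÷ 0.84676 (buy MXN at ask) = MXN 132,570,837.55
MXN 132,570,837.55 ÷ 3.6796 (buy BRL at ask) = BRL 36,028,600.27

Net profit: BRL 880,600.27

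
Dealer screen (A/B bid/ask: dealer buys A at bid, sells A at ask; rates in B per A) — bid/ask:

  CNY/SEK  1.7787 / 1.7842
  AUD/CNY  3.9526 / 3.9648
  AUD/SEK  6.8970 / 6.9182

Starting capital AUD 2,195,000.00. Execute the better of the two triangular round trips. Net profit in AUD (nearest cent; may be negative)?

Net profit: AUD 35,627.15

Best loop AUD → CNY → SEK → AUD:
AUD 2,195,000.00 × 3.9526 (sell AUD at bid) = CNY 8,675,957.00
CNY 8,675,957.00 × 1.7787 (sell CNY at bid) = SEK 15,431,924.72
SEK 15,431,924.72 ÷ 6.9182 (buy AUD at ask) = AUD 2,230,627.15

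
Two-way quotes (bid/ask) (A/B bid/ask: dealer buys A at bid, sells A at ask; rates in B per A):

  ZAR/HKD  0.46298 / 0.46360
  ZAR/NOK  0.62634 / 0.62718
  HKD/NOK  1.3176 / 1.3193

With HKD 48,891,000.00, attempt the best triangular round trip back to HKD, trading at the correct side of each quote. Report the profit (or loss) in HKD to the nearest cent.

Net profit: HKD 1,176,058.69

Best loop HKD → ZAR → NOK → HKD:
HKD 48,891,000.00 ÷ 0.46360 (buy ZAR at ask) = ZAR 105,459,447.80
ZAR 105,459,447.80 × 0.62634 (sell ZAR at bid) = NOK 66,053,470.53
NOK 66,053,470.53 ÷ 1.3193 (buy HKD at ask) = HKD 50,067,058.69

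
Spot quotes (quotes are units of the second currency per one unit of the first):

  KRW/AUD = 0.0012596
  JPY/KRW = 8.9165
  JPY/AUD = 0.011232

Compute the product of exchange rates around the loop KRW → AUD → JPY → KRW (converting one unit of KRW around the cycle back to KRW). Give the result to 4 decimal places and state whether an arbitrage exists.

0.9999 (no arbitrage)

Around KRW → AUD → JPY → KRW: 1 × 0.0012596 ÷ 0.011232 × 8.9165 = 0.999931
Product ≈ 1 (deviation 0.007%, within rounding noise).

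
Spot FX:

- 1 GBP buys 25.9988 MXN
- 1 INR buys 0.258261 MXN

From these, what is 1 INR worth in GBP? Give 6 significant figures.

1 INR × 0.258261 = 0.258261 MXN
0.258261 MXN ÷ 25.9988 = 0.00993357 GBP

INR/GBP = 0.00993357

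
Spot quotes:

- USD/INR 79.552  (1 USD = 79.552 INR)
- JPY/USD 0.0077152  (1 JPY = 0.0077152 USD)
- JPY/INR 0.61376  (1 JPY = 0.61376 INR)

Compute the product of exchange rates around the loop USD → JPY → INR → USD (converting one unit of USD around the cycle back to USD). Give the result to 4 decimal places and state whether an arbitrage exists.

1.0000 (no arbitrage)

Around USD → JPY → INR → USD: 1 ÷ 0.0077152 × 0.61376 ÷ 79.552 = 1.000001
Product ≈ 1 (deviation 0.000%, within rounding noise).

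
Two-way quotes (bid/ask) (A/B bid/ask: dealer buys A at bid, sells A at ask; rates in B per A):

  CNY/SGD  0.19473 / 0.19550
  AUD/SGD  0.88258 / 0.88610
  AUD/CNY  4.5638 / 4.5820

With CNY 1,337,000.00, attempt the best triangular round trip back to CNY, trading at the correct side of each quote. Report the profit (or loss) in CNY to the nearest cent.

Best loop CNY → SGD → AUD → CNY:
CNY 1,337,000.00 × 0.19473 (sell CNY at bid) = SGD 260,354.01
SGD 260,354.01 ÷ 0.88610 (buy AUD at ask) = AUD 293,820.12
AUD 293,820.12 × 4.5638 (sell AUD at bid) = CNY 1,340,936.27

Net profit: CNY 3,936.27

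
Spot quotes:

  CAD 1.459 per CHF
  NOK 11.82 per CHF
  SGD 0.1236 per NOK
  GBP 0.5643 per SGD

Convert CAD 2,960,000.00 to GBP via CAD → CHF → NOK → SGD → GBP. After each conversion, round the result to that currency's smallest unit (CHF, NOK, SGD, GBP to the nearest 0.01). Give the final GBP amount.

GBP 1,672,562.74

CAD 2,960,000.00 ÷ 1.459 = CHF 2,028,786.84
CHF 2,028,786.84 × 11.82 = NOK 23,980,260.45
NOK 23,980,260.45 × 0.1236 = SGD 2,963,960.19
SGD 2,963,960.19 × 0.5643 = GBP 1,672,562.74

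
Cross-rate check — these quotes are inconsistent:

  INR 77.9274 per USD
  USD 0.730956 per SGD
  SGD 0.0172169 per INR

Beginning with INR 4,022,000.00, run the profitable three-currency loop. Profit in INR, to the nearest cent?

Profitable loop is INR → USD → SGD → INR:
INR 4,022,000.00 ÷ 77.9274 = USD 51,612.14
USD 51,612.14 ÷ 0.730956 = SGD 70,609.09
SGD 70,609.09 ÷ 0.0172169 = INR 4,101,150.32
Profit = INR 4,101,150.32 − INR 4,022,000.00

Profit: INR 79,150.32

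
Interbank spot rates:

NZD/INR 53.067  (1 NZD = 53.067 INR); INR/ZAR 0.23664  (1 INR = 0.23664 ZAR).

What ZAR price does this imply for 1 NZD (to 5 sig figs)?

NZD/ZAR = 12.558

1 NZD × 53.067 = 53.067 INR
53.067 INR × 0.23664 = 12.5578 ZAR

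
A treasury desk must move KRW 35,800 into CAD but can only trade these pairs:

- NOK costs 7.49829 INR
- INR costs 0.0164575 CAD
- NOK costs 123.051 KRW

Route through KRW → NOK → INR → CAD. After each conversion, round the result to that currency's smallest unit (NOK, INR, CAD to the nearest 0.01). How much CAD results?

CAD 35.90

KRW 35,800 ÷ 123.051 = NOK 290.94
NOK 290.94 × 7.49829 = INR 2,181.55
INR 2,181.55 × 0.0164575 = CAD 35.90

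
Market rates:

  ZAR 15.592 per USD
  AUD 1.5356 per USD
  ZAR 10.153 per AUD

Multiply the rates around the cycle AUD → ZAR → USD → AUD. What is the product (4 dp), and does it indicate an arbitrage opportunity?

0.9999 (no arbitrage)

Around AUD → ZAR → USD → AUD: 1 × 10.153 ÷ 15.592 × 1.5356 = 0.999932
Product ≈ 1 (deviation 0.007%, within rounding noise).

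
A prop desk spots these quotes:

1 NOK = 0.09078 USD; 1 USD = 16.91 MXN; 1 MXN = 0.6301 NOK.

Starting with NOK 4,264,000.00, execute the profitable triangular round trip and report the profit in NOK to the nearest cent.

Profit: NOK 144,328.30

Profitable loop is NOK → MXN → USD → NOK:
NOK 4,264,000.00 ÷ 0.6301 = MXN 6,767,179.81
MXN 6,767,179.81 ÷ 16.91 = USD 400,188.04
USD 400,188.04 ÷ 0.09078 = NOK 4,408,328.30
Profit = NOK 4,408,328.30 − NOK 4,264,000.00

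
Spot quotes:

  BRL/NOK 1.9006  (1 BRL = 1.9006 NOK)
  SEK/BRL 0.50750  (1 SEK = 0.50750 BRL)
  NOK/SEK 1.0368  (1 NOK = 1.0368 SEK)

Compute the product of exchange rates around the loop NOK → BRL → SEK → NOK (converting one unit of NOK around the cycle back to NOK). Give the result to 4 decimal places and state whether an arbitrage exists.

Around NOK → BRL → SEK → NOK: 1 ÷ 1.9006 ÷ 0.50750 ÷ 1.0368 = 0.999950
Product ≈ 1 (deviation 0.005%, within rounding noise).

0.9999 (no arbitrage)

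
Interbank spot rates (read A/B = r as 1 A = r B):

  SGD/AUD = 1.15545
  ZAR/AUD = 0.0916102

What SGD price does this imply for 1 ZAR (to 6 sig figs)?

ZAR/SGD = 0.0792853

1 ZAR × 0.0916102 = 0.0916102 AUD
0.0916102 AUD ÷ 1.15545 = 0.0792853 SGD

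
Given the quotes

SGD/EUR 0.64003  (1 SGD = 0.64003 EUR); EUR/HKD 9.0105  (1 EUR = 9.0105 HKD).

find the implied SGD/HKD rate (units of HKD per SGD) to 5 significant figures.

1 SGD × 0.64003 = 0.64003 EUR
0.64003 EUR × 9.0105 = 5.76699 HKD

SGD/HKD = 5.7670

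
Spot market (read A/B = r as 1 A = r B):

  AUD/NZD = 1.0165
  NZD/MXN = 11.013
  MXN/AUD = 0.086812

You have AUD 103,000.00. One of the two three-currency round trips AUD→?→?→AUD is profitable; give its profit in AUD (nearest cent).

Profit: AUD 2,985.01

Profitable loop is AUD → MXN → NZD → AUD:
AUD 103,000.00 ÷ 0.086812 = MXN 1,186,471.92
MXN 1,186,471.92 ÷ 11.013 = NZD 107,733.76
NZD 107,733.76 ÷ 1.0165 = AUD 105,985.01
Profit = AUD 105,985.01 − AUD 103,000.00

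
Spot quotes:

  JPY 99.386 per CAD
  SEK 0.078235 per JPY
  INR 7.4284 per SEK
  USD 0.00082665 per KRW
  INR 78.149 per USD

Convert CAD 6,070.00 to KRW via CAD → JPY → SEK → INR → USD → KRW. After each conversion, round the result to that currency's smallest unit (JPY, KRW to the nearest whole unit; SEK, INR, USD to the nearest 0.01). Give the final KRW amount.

CAD 6,070.00 × 99.386 = JPY 603,273
JPY 603,273 × 0.078235 = SEK 47,197.06
SEK 47,197.06 × 7.4284 = INR 350,598.64
INR 350,598.64 ÷ 78.149 = USD 4,486.28
USD 4,486.28 ÷ 0.00082665 = KRW 5,427,061

KRW 5,427,061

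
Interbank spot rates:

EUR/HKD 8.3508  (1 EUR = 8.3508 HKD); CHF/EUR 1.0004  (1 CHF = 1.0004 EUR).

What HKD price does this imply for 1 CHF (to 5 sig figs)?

1 CHF × 1.0004 = 1.0004 EUR
1.0004 EUR × 8.3508 = 8.35414 HKD

CHF/HKD = 8.3541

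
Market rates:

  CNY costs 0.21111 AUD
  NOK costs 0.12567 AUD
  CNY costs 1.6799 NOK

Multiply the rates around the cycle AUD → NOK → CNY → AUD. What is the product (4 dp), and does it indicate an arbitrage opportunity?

1.0000 (no arbitrage)

Around AUD → NOK → CNY → AUD: 1 ÷ 0.12567 ÷ 1.6799 × 0.21111 = 0.999986
Product ≈ 1 (deviation 0.001%, within rounding noise).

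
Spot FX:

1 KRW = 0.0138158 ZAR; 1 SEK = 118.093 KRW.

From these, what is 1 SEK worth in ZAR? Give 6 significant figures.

1 SEK × 118.093 = 118.093 KRW
118.093 KRW × 0.0138158 = 1.63155 ZAR

SEK/ZAR = 1.63155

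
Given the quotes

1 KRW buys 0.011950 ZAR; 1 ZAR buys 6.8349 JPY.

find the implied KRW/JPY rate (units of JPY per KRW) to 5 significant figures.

KRW/JPY = 0.081677

1 KRW × 0.011950 = 0.01195 ZAR
0.01195 ZAR × 6.8349 = 0.0816771 JPY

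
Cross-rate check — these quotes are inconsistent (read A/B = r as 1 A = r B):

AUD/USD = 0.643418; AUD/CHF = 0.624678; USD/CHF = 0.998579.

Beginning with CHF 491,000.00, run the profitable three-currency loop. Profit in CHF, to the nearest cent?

Profitable loop is CHF → AUD → USD → CHF:
CHF 491,000.00 ÷ 0.624678 = AUD 786,004.95
AUD 786,004.95 × 0.643418 = USD 505,729.73
USD 505,729.73 × 0.998579 = CHF 505,011.09
Profit = CHF 505,011.09 − CHF 491,000.00

Profit: CHF 14,011.09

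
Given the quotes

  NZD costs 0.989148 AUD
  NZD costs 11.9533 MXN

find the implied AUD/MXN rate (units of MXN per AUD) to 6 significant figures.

AUD/MXN = 12.0844

1 AUD ÷ 0.989148 = 1.01097 NZD
1.01097 NZD × 11.9533 = 12.0844 MXN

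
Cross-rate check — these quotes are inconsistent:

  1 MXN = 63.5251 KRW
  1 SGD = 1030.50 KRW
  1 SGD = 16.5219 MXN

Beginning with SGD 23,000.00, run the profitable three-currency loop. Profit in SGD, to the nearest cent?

Profitable loop is SGD → MXN → KRW → SGD:
SGD 23,000.00 × 16.5219 = MXN 380,003.70
MXN 380,003.70 × 63.5251 = KRW 24,139,773
KRW 24,139,773 ÷ 1030.50 = SGD 23,425.30
Profit = SGD 23,425.30 − SGD 23,000.00

Profit: SGD 425.30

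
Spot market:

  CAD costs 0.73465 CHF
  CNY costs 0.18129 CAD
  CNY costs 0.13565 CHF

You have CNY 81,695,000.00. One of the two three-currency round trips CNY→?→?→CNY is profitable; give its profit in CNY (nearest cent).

Profit: CNY 1,512,206.79

Profitable loop is CNY → CHF → CAD → CNY:
CNY 81,695,000.00 × 0.13565 = CHF 11,081,926.75
CHF 11,081,926.75 ÷ 0.73465 = CAD 15,084,634.52
CAD 15,084,634.52 ÷ 0.18129 = CNY 83,207,206.79
Profit = CNY 83,207,206.79 − CNY 81,695,000.00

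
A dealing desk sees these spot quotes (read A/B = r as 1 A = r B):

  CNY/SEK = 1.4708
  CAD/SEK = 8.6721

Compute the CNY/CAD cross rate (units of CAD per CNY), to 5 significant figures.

1 CNY × 1.4708 = 1.4708 SEK
1.4708 SEK ÷ 8.6721 = 0.169601 CAD

CNY/CAD = 0.16960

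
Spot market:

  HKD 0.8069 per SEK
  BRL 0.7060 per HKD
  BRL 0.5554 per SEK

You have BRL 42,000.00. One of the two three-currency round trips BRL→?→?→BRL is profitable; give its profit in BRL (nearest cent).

Profitable loop is BRL → SEK → HKD → BRL:
BRL 42,000.00 ÷ 0.5554 = SEK 75,621.17
SEK 75,621.17 × 0.8069 = HKD 61,018.73
HKD 61,018.73 × 0.7060 = BRL 43,079.22
Profit = BRL 43,079.22 − BRL 42,000.00

Profit: BRL 1,079.22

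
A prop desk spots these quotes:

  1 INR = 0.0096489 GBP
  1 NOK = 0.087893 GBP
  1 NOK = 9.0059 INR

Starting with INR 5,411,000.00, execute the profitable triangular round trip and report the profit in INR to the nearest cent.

Profit: INR 62,018.25

Profitable loop is INR → NOK → GBP → INR:
INR 5,411,000.00 ÷ 9.0059 = NOK 600,828.35
NOK 600,828.35 × 0.087893 = GBP 52,808.61
GBP 52,808.61 ÷ 0.0096489 = INR 5,473,018.25
Profit = INR 5,473,018.25 − INR 5,411,000.00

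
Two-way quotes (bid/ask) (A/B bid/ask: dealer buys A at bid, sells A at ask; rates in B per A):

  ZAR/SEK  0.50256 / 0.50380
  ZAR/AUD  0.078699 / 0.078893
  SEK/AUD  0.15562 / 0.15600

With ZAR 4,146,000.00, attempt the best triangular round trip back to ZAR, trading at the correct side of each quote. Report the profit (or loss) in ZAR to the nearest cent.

Net profit: ZAR 5,602.36

Best loop ZAR → AUD → SEK → ZAR:
ZAR 4,146,000.00 × 0.078699 (sell ZAR at bid) = AUD 326,286.05
AUD 326,286.05 ÷ 0.15600 (buy SEK at ask) = SEK 2,091,577.27
SEK 2,091,577.27 ÷ 0.50380 (buy ZAR at ask) = ZAR 4,151,602.36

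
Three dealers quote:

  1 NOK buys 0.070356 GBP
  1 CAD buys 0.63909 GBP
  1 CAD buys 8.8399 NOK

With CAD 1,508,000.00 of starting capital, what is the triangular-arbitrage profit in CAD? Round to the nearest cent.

Profit: CAD 41,583.10

Profitable loop is CAD → GBP → NOK → CAD:
CAD 1,508,000.00 × 0.63909 = GBP 963,747.72
GBP 963,747.72 ÷ 0.070356 = NOK 13,698,159.65
NOK 13,698,159.65 ÷ 8.8399 = CAD 1,549,583.10
Profit = CAD 1,549,583.10 − CAD 1,508,000.00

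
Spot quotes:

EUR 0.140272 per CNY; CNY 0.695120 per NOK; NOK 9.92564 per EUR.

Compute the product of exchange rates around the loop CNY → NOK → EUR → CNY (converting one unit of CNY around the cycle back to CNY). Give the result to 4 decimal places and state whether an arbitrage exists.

1.0333 (arbitrage exists)

Around CNY → NOK → EUR → CNY: 1 ÷ 0.695120 ÷ 9.92564 ÷ 0.140272 = 1.033263
Product > 1; profitable direction is CNY → NOK → EUR → CNY.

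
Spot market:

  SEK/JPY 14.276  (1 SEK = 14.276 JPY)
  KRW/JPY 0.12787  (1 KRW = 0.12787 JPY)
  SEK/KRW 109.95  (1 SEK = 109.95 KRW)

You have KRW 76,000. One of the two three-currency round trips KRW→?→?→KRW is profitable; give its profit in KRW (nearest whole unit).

Profit: KRW 1,171

Profitable loop is KRW → SEK → JPY → KRW:
KRW 76,000 ÷ 109.95 = SEK 691.22
SEK 691.22 × 14.276 = JPY 9,868
JPY 9,868 ÷ 0.12787 = KRW 77,171
Profit = KRW 77,171 − KRW 76,000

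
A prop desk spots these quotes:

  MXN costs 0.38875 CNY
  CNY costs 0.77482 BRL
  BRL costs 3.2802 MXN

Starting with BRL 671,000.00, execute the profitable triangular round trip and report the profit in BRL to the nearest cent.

Profit: BRL 8,126.96

Profitable loop is BRL → CNY → MXN → BRL:
BRL 671,000.00 ÷ 0.77482 = CNY 866,007.59
CNY 866,007.59 ÷ 0.38875 = MXN 2,227,672.25
MXN 2,227,672.25 ÷ 3.2802 = BRL 679,126.96
Profit = BRL 679,126.96 − BRL 671,000.00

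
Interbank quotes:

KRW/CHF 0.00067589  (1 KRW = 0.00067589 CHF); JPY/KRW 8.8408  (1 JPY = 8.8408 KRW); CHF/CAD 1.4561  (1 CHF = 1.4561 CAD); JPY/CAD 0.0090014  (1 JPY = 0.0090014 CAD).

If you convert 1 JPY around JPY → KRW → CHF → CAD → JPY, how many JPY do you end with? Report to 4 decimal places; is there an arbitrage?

Around JPY → KRW → CHF → CAD → JPY: 1 × 8.8408 × 0.00067589 × 1.4561 ÷ 0.0090014 = 0.966604
Product < 1; profitable direction is JPY → CAD → CHF → KRW → JPY.

0.9666 (arbitrage exists)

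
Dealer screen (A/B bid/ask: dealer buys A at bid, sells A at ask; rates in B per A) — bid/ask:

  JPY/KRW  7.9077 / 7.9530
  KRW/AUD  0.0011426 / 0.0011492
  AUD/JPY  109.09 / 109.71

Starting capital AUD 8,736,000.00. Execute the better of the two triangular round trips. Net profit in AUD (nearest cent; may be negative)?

Best loop AUD → KRW → JPY → AUD:
AUD 8,736,000.00 ÷ 0.0011492 (buy KRW at ask) = KRW 7,601,809,955
KRW 7,601,809,955 ÷ 7.9530 (buy JPY at ask) = JPY 955,841,815
JPY 955,841,815 ÷ 109.71 (buy AUD at ask) = AUD 8,712,440.21

Net result: AUD -23,559.79 (no profitable arbitrage after spreads)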